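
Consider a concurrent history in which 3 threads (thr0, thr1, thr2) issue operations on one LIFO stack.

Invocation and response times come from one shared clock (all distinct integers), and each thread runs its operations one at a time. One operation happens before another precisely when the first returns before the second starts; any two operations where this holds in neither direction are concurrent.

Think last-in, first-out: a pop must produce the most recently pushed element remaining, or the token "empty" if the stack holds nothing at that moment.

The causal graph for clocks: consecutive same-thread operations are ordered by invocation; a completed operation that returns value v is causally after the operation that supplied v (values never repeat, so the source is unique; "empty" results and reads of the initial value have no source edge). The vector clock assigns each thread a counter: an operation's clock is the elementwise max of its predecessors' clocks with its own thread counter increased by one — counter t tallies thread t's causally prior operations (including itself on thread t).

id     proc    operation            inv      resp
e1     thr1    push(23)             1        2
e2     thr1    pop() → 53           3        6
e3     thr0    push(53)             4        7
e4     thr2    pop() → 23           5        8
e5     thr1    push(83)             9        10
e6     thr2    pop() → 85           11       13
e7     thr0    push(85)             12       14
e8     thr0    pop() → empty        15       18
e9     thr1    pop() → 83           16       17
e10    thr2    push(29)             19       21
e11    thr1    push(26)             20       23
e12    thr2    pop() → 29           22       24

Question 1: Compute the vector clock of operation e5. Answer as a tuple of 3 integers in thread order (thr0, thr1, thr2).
Answer: (1, 3, 0)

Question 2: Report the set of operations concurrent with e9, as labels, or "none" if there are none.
Answer: e8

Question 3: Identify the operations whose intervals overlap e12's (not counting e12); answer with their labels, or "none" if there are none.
Answer: e11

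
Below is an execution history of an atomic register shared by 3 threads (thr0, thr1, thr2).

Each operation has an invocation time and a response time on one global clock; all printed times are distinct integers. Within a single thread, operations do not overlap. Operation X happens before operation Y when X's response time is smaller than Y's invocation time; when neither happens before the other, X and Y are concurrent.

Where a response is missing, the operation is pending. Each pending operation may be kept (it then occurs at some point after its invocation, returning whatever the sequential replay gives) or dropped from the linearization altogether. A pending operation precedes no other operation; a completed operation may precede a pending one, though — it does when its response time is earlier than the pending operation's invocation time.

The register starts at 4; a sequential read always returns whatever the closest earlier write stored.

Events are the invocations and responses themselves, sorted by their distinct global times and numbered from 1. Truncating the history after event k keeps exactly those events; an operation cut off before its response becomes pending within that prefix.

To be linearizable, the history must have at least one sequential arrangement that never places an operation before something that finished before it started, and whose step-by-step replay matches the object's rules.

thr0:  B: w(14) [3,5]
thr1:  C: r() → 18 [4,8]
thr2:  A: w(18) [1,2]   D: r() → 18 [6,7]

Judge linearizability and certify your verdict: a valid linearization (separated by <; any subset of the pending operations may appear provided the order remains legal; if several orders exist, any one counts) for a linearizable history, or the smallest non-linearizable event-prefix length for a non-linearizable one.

not linearizable — minimal violating prefix: 7 events

events 1..6 are fine; event 7 — the response of D at time 7 — makes the prefix non-linearizable
the sole real-time-consistent order of 3 completed operations fails the atomic register replay
no completion choice of the 1 pending operation (C) rescues it — every subset was tried
sample order A, B, D (pending dropped) stalls at step 3 — D r() → 18 has no legal effect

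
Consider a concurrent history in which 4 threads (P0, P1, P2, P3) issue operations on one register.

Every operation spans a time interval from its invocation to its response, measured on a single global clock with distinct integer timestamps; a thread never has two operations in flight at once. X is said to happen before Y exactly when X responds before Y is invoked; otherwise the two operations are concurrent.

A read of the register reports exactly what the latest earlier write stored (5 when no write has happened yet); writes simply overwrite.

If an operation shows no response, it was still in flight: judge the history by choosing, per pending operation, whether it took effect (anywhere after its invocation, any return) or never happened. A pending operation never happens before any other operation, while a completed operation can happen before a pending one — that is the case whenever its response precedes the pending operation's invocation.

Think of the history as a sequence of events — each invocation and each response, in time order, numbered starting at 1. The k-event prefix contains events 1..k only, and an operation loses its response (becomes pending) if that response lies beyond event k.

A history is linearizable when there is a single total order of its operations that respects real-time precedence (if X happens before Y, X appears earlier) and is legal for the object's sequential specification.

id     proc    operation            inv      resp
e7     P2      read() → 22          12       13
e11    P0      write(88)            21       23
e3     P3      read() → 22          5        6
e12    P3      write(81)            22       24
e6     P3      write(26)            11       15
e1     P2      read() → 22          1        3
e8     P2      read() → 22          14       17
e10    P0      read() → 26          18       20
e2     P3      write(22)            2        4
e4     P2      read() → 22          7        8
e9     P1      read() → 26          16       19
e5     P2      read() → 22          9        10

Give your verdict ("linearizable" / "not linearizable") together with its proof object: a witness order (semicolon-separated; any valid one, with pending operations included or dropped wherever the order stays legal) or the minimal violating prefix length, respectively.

linearizable — witness: e2; e1; e3; e4; e5; e7; e8; e6; e9; e10; e11; e12

after step 1 (e2 write(22)): value 22
after step 2 (e1 read() → 22): value 22
after step 3 (e3 read() → 22): value 22
after step 4 (e4 read() → 22): value 22
after step 5 (e5 read() → 22): value 22
after step 6 (e7 read() → 22): value 22
after step 7 (e8 read() → 22): value 22
after step 8 (e6 write(26)): value 26
after step 9 (e9 read() → 26): value 26
after step 10 (e10 read() → 26): value 26
after step 11 (e11 write(88)): value 88
after step 12 (e12 write(81)): value 81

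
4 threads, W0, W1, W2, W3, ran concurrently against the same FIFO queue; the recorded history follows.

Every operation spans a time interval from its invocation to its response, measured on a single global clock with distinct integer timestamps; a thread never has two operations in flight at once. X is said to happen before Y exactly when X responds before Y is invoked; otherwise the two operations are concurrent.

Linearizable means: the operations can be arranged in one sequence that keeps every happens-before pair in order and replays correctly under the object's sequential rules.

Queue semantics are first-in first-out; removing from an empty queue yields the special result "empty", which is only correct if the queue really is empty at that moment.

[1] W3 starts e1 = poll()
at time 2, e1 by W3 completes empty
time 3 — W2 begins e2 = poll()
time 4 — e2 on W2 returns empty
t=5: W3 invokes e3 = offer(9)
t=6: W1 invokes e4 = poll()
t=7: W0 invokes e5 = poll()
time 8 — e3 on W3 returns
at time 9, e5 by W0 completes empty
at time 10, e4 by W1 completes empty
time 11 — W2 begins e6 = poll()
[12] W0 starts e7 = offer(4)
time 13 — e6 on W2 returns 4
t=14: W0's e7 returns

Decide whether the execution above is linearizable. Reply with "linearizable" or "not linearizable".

not linearizable

the violation lands at event 13, e6's response at time 13: events 1..12 linearize, events 1..13 do not
the 6 completed operations admit 6 real-time orders; each fails the FIFO queue replay
include/drop combinations of the 1 pending operation (e7) were all tried; none helps
e.g. e1, e2, e3, e4, e5, e6 (pending dropped): illegal at step 4, since e4 poll() → empty cannot apply there
e.g. e1, e2, e3, e5, e4, e6 (pending dropped): illegal at step 4, since e5 poll() → empty cannot apply there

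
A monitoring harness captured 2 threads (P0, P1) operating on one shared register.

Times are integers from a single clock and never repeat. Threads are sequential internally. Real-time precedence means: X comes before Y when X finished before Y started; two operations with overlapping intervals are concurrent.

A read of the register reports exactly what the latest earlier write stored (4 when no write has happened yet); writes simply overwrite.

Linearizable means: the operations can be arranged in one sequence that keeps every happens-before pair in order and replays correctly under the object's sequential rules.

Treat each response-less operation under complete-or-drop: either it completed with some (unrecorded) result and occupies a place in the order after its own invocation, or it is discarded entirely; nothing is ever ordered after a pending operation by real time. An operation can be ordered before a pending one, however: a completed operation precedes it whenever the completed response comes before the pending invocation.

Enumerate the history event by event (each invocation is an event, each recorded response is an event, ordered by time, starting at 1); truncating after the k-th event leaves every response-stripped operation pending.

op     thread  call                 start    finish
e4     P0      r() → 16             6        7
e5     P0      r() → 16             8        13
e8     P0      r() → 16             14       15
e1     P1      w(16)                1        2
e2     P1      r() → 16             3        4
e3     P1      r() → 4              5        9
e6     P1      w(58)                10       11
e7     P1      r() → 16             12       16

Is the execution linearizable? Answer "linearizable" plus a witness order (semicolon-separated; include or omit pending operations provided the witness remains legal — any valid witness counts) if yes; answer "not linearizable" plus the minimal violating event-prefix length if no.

the violation lands at event 9, e3's response at time 9: events 1..8 linearize, events 1..9 do not
checked exhaustively: 2 real-time-consistent orders of 4 completed operations, zero legal register replays
no completion choice of the 1 pending operation (e5) rescues it — every subset was tried
one such order, e1, e2, e3, e4 (pending dropped), breaks at step 3 where e3 r() → 4 is illegal
one such order, e1, e2, e4, e3 (pending dropped), breaks at step 4 where e3 r() → 4 is illegal

not linearizable — minimal violating prefix: 9 events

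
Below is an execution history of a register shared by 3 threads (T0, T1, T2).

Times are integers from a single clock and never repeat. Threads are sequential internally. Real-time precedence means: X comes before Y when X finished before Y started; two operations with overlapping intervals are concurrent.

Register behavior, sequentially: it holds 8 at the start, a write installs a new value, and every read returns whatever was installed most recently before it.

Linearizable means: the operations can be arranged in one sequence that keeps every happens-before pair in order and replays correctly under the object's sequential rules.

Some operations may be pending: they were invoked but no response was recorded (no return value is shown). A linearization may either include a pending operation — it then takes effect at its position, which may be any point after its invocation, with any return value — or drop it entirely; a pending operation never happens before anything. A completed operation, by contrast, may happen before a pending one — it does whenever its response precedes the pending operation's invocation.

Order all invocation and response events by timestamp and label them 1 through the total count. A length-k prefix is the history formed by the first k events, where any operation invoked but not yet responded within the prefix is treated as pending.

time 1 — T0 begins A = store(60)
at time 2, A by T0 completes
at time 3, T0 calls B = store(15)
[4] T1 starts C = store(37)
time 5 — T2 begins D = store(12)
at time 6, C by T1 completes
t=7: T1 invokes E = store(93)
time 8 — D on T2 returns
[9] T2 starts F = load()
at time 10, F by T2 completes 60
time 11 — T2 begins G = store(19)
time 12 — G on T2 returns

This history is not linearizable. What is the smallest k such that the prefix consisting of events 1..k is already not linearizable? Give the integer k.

10

a valid linearization of events 1..9 exists, for instance A, B, C, D:
1. A store(60), leaving value 60
2. B store(15) (pending, included), leaving value 15
3. C store(37), leaving value 37
4. D store(12), leaving value 12
adding event 10 (F responds at 10) leaves no legal real-time order
including or dropping the 2 pending operations (B, E) in any combination fails
sample order A, C, D, F (pending dropped) stalls at step 4 — F load() → 60 has no legal effect
sample order A, D, C, F (pending dropped) stalls at step 4 — F load() → 60 has no legal effect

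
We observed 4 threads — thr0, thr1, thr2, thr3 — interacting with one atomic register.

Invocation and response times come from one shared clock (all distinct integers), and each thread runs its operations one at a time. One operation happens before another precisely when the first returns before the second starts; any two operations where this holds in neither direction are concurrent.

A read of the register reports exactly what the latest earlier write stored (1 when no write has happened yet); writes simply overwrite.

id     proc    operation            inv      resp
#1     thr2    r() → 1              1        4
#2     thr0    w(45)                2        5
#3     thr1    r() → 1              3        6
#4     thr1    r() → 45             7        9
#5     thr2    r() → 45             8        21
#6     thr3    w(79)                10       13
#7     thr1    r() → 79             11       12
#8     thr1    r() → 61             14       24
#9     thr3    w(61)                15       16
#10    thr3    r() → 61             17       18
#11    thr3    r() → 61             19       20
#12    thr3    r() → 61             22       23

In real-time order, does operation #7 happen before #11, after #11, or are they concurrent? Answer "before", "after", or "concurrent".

before

#7 spans [11,12], #11 spans [19,20]
resp(#7)=12 < inv(#11)=19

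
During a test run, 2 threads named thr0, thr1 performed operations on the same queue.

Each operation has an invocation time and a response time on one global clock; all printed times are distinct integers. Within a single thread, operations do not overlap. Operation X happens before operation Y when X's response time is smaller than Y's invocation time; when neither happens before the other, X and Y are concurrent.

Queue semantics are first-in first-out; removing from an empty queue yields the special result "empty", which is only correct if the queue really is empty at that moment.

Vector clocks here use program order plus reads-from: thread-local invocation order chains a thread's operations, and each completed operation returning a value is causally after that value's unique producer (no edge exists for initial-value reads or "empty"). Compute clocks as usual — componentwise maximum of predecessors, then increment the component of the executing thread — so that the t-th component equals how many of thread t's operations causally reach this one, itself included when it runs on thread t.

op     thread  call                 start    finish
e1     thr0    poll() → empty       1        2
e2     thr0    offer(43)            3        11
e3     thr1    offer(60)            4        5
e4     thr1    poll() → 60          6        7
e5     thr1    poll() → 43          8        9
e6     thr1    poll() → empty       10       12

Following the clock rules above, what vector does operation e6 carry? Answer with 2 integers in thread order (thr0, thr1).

root op e3, invoked 4: fresh clock plus thr1's own tick → (0, 1)
root op e1, invoked 1: fresh clock plus thr0's own tick → (1, 0)
merge at e4 (invoked 6): VC(e3)=(0, 1), own-thread bump on thr1 → (0, 2)
merge at e2 (invoked 3): VC(e1)=(1, 0), own-thread bump on thr0 → (2, 0)
merge at e5 (invoked 8): VC(e2)=(2, 0), VC(e4)=(0, 2), own-thread bump on thr1 → (2, 3)
merge at e6 (invoked 10): VC(e5)=(2, 3), own-thread bump on thr1 → (2, 4)
target: VC(e6) = (2, 4)

(2, 4)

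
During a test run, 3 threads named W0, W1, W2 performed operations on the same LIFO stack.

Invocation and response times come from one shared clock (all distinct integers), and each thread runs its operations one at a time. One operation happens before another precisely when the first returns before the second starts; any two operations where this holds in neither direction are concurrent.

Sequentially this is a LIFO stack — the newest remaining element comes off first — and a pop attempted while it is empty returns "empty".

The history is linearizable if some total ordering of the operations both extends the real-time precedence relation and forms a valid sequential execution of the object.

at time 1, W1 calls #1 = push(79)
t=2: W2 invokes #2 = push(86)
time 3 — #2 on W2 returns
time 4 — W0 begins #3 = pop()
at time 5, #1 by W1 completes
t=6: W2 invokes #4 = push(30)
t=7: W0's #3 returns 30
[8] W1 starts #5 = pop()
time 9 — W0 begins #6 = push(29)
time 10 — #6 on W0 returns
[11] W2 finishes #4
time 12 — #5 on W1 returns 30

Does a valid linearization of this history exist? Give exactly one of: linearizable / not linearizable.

not linearizable

cut after 11 events: linearizable; cut after 12 events (#5 responds, time 12): not linearizable
all 22 real-time-respecting orders fail — 6 completed LIFO stack operations, no legal replay
take #1, #2, #3, #4, #5, #6: step 3 already fails, because #3 pop() → 30 cannot occur there
take #1, #2, #3, #4, #6, #5: step 3 already fails, because #3 pop() → 30 cannot occur there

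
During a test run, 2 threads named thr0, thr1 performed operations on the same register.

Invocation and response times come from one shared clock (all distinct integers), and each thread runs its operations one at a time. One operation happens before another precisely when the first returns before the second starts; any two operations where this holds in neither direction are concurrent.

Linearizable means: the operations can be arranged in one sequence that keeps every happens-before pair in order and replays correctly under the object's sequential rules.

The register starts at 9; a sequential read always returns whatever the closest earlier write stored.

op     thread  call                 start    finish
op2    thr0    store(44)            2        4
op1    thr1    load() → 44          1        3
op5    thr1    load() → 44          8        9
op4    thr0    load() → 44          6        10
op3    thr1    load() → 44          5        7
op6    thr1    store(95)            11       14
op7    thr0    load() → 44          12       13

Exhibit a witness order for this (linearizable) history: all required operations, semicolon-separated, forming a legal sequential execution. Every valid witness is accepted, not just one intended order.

op2; op1; op3; op4; op5; op7; op6

1. op2 store(44), leaving value 44
2. op1 load() → 44, leaving value 44
3. op3 load() → 44, leaving value 44
4. op4 load() → 44, leaving value 44
5. op5 load() → 44, leaving value 44
6. op7 load() → 44, leaving value 44
7. op6 store(95), leaving value 95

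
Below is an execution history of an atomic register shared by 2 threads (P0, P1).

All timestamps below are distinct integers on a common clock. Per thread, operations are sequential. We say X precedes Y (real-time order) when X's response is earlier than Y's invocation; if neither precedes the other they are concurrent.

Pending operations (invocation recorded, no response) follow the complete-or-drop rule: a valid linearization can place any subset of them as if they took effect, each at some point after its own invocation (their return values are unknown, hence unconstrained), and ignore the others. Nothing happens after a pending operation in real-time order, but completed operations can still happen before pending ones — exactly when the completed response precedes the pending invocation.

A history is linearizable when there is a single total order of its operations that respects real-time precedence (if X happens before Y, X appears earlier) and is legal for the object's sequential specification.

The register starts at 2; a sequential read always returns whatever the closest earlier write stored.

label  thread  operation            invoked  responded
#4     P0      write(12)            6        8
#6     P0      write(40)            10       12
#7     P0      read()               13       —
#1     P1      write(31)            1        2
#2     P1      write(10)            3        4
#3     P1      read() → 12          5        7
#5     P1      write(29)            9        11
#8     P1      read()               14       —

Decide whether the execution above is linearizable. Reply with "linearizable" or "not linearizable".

linearizable

one valid linearization: #1, #2, #4, #3, #5, #6
after step 1 (#1 write(31)): value 31
after step 2 (#2 write(10)): value 10
after step 3 (#4 write(12)): value 12
after step 4 (#3 read() → 12): value 12
after step 5 (#5 write(29)): value 29
after step 6 (#6 write(40)): value 40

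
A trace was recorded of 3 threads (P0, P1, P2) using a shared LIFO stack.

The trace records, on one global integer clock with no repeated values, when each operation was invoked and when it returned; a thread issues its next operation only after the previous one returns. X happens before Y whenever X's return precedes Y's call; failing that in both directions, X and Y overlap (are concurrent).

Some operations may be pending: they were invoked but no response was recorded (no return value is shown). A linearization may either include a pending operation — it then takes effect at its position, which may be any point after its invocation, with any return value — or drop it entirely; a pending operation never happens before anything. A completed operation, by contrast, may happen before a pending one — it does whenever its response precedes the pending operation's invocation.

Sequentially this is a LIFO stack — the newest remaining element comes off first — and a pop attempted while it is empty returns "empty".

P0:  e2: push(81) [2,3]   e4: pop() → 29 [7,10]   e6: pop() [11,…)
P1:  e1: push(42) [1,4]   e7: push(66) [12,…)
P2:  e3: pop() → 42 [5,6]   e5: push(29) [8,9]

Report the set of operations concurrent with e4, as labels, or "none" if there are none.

e4 runs from 7 to 10; window-overlapping ops are concurrent
e1 [1,4]: before
e2 [2,3]: before
e3 [5,6]: before
e5 [8,9]: concurrent
e6 [11,…): after
e7 [12,…): after

e5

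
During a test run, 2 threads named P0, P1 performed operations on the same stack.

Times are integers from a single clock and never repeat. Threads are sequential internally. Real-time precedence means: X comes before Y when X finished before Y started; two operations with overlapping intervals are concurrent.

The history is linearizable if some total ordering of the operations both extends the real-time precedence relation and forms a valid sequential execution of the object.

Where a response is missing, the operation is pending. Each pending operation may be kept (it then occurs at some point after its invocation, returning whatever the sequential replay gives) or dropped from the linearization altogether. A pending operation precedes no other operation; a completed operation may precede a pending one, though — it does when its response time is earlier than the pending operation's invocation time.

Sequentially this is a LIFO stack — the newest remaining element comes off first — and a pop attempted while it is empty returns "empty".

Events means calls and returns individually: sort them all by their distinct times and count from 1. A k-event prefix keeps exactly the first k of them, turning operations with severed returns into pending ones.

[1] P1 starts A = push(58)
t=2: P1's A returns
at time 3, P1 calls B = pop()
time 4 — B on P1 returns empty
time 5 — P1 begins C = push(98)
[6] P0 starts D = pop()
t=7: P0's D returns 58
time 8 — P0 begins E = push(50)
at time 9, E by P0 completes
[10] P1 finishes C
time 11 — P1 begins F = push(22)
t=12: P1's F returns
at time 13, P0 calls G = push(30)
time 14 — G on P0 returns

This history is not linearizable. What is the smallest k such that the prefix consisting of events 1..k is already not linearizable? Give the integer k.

events 1..3 are linearizable, e.g. via A:
1. A push(58), leaving stack <58>
include event 4 — B responding at 4 — and every candidate order breaks
for example A, B fails at step 2: B pop() → empty is not legal there

4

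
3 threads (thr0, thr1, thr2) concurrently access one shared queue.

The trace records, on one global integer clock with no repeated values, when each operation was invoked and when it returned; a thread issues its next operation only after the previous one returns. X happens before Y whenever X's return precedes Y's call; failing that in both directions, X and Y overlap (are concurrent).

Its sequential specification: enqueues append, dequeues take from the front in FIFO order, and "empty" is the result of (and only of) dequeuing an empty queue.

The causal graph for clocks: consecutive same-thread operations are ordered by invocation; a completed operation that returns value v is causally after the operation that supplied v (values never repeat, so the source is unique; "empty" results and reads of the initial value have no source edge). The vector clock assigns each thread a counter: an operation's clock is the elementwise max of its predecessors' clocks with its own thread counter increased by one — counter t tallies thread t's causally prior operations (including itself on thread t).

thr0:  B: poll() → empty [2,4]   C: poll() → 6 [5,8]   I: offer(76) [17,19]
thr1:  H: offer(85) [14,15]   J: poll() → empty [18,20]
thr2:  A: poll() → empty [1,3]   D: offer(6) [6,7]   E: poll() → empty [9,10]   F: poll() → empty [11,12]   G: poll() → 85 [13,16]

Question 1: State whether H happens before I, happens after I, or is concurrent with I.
before

H spans [14,15], I spans [17,19]
resp(H)=15 < inv(I)=17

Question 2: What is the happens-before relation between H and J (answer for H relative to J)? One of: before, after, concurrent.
before

H spans [14,15], J spans [18,20]
resp(H)=15 < inv(J)=18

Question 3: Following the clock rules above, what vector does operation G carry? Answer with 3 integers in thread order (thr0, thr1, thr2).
(0, 1, 5)

invoked at 1, A has no predecessors; its own thr2 bump gives (0, 0, 1)
invoked at 14, H has no predecessors; its own thr1 bump gives (0, 1, 0)
invoked at 2, B has no predecessors; its own thr0 bump gives (1, 0, 0)
D, invoked 6, takes VC(A)=(0, 0, 1) under max, adds 1 for thr2 → (0, 0, 2)
J, invoked 18, takes VC(H)=(0, 1, 0) under max, adds 1 for thr1 → (0, 2, 0)
E, invoked 9, takes VC(D)=(0, 0, 2) under max, adds 1 for thr2 → (0, 0, 3)
F, invoked 11, takes VC(E)=(0, 0, 3) under max, adds 1 for thr2 → (0, 0, 4)
C, invoked 5, takes VC(B)=(1, 0, 0), VC(D)=(0, 0, 2) under max, adds 1 for thr0 → (2, 0, 2)
I, invoked 17, takes VC(C)=(2, 0, 2) under max, adds 1 for thr0 → (3, 0, 2)
G, invoked 13, takes VC(F)=(0, 0, 4), VC(H)=(0, 1, 0) under max, adds 1 for thr2 → (0, 1, 5)
target: VC(G) = (0, 1, 5)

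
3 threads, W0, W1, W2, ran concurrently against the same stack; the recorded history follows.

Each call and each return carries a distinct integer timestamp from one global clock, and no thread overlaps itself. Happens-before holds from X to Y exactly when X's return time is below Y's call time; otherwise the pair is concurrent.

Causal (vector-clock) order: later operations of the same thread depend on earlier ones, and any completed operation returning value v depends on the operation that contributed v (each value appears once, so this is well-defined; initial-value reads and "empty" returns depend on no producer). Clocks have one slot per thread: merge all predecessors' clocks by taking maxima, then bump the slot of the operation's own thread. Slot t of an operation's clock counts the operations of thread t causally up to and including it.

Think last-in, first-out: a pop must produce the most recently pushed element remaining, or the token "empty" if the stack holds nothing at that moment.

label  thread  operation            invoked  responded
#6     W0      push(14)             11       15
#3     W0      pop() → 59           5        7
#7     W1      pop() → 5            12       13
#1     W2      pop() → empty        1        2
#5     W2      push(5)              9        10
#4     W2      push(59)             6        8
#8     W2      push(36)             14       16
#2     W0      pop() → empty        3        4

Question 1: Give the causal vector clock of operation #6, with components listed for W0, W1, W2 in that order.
Answer: (3, 0, 2)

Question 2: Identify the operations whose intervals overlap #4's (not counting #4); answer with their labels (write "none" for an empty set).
Answer: #3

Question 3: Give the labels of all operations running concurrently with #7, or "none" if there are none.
Answer: #6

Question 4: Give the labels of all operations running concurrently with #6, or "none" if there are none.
Answer: #7, #8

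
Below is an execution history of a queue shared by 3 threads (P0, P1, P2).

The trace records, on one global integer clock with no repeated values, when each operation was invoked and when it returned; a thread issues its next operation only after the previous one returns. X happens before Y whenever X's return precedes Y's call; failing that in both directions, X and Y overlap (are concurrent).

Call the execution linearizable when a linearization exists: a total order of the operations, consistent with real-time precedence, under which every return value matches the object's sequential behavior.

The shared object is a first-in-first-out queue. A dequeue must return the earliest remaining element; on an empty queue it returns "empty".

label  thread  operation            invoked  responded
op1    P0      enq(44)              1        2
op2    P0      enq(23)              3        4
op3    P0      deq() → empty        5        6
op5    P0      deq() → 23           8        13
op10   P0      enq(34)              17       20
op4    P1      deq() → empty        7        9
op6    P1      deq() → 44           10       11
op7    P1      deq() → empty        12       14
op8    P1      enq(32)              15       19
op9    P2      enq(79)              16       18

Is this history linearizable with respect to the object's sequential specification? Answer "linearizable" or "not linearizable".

not linearizable

the violation lands at event 6, op3's response at time 6: events 1..5 linearize, events 1..6 do not
exactly one order of the 3 completed ops respects real time; the queue replay fails
e.g. op1, op2, op3: illegal at step 3, since op3 deq() → empty cannot apply there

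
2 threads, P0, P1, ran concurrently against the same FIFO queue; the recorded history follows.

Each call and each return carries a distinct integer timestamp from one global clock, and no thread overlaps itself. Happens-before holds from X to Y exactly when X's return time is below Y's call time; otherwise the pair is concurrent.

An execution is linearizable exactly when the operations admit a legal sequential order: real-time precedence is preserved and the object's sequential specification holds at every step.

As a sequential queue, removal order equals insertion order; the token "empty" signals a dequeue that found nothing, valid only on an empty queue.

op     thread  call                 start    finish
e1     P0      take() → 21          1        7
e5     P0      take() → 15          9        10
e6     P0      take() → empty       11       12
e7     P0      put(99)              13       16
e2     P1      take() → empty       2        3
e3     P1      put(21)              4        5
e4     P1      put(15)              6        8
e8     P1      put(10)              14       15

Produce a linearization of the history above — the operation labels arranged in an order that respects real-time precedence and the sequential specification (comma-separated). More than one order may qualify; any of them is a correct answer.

step 1: e2 take() → empty — queue <>
step 2: e3 put(21) — queue <21>
step 3: e1 take() → 21 — queue <>
step 4: e4 put(15) — queue <15>
step 5: e5 take() → 15 — queue <>
step 6: e6 take() → empty — queue <>
step 7: e7 put(99) — queue <99>
step 8: e8 put(10) — queue <99,10>

e2, e3, e1, e4, e5, e6, e7, e8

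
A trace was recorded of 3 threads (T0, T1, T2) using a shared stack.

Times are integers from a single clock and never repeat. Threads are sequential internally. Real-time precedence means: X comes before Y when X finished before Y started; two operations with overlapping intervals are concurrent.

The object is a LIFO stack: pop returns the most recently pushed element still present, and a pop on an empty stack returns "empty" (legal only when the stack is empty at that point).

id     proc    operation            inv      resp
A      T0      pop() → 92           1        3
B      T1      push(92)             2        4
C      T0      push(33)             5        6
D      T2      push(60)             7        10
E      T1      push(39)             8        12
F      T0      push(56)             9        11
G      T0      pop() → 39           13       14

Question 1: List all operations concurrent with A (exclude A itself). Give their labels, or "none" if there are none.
A runs from 1 to 3; window-overlapping ops are concurrent
B [2,4]: concurrent
C [5,6]: after
D [7,10]: after
E [8,12]: after
F [9,11]: after
G [13,14]: after

B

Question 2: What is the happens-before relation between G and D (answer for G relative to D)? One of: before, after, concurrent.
G spans [13,14], D spans [7,10]
resp(D)=10 < inv(G)=13

after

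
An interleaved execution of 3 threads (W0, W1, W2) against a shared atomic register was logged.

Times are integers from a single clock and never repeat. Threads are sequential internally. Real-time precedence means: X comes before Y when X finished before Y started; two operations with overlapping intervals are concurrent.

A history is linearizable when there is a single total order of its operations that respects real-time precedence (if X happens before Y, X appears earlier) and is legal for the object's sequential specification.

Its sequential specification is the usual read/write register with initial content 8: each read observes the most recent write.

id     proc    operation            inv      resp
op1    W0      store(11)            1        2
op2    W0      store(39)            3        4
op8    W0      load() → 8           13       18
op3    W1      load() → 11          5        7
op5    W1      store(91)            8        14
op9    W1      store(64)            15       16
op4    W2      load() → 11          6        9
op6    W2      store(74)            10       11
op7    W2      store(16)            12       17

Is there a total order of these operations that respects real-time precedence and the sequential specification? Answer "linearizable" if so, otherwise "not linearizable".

not linearizable

cut after 6 events: linearizable; cut after 7 events (op3 responds, time 7): not linearizable
one real-time candidate order over the 3 completed operations — the atomic register replay rejects it
every completion of the 1 pending operation (op4) was checked; none linearizes
take op1, op2, op3 (pending dropped): step 3 already fails, because op3 load() → 11 cannot occur there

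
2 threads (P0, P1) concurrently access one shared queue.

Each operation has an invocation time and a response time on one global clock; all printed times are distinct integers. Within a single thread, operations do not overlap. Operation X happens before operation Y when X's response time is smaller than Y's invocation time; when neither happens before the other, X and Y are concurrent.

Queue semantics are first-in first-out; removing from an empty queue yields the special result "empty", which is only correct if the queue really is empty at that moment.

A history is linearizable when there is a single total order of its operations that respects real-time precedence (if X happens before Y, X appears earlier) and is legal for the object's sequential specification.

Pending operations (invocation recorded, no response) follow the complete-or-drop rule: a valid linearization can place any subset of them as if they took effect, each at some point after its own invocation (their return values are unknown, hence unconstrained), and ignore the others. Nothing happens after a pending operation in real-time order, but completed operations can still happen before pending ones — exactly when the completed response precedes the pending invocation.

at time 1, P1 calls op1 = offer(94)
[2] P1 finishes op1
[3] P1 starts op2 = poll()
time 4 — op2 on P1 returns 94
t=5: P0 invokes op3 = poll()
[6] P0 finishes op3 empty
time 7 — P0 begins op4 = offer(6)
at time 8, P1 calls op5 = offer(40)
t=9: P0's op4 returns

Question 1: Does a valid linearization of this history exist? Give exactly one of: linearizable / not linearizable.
one valid linearization: op1, op2, op3, op4
1. op1 offer(94), leaving queue <94>
2. op2 poll() → 94, leaving queue <>
3. op3 poll() → empty, leaving queue <>
4. op4 offer(6), leaving queue <6>

linearizable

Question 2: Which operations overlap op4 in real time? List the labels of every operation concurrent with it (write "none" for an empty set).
Answer: op5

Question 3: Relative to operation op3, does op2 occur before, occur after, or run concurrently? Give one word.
Answer: before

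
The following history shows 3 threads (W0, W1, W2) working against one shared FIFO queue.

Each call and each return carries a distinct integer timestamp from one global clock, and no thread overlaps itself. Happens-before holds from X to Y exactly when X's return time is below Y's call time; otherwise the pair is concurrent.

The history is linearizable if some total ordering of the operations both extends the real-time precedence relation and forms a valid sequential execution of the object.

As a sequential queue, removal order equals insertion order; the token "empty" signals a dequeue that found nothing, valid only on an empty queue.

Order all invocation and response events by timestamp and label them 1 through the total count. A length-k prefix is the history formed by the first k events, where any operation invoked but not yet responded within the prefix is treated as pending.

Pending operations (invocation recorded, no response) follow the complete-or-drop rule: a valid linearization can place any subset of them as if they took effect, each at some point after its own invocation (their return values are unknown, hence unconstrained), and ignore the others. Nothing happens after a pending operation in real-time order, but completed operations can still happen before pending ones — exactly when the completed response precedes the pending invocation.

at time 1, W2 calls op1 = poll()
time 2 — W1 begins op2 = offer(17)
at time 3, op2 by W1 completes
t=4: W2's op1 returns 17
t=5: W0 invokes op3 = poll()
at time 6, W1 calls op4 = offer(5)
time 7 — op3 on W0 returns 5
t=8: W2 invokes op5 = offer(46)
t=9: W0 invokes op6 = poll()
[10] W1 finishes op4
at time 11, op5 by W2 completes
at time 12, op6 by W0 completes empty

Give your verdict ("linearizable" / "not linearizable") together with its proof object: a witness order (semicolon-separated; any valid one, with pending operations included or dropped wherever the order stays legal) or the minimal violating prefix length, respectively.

linearizable — witness: op2; op1; op4; op3; op6; op5

1. op2 offer(17), leaving queue <17>
2. op1 poll() → 17, leaving queue <>
3. op4 offer(5), leaving queue <5>
4. op3 poll() → 5, leaving queue <>
5. op6 poll() → empty, leaving queue <>
6. op5 offer(46), leaving queue <46>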